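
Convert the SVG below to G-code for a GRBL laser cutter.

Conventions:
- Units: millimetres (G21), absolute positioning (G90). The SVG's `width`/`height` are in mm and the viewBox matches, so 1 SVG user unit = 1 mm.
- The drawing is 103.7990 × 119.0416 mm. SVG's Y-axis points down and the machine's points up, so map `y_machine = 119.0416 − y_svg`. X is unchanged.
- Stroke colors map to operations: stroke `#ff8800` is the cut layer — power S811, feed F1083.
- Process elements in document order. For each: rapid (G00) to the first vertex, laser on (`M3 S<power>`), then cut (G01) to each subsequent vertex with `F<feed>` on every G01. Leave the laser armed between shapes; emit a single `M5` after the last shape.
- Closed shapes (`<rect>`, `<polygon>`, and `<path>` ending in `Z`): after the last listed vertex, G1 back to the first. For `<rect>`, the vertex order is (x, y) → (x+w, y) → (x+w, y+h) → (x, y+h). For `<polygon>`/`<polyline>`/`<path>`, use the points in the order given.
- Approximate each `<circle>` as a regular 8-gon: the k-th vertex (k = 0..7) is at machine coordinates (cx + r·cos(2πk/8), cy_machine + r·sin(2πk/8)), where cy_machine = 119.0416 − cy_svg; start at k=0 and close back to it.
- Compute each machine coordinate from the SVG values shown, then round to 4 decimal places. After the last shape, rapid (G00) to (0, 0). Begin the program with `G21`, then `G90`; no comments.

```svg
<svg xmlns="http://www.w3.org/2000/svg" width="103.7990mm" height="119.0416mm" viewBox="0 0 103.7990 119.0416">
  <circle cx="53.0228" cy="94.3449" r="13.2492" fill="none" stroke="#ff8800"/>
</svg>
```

1 u = 1 mm; y_m = 119.0416 − y.

[1] `<circle>` circle, #ff8800→cut S811 F1083: (66.2720,24.6967) → (62.3914,34.0653) → (53.0228,37.9459) → (43.6542,34.0653) → (39.7736,24.6967) → (43.6542,15.3281) → (53.0228,11.4475) → (62.3914,15.3281) → (66.2720,24.6967) (closed)

G21
G90
G00 X66.2720 Y24.6967
M3 S811
G01 X62.3914 Y34.0653 F1083
G01 X53.0228 Y37.9459 F1083
G01 X43.6542 Y34.0653 F1083
G01 X39.7736 Y24.6967 F1083
G01 X43.6542 Y15.3281 F1083
G01 X53.0228 Y11.4475 F1083
G01 X62.3914 Y15.3281 F1083
G01 X66.2720 Y24.6967 F1083
M5
G00 X0.0000 Y0.0000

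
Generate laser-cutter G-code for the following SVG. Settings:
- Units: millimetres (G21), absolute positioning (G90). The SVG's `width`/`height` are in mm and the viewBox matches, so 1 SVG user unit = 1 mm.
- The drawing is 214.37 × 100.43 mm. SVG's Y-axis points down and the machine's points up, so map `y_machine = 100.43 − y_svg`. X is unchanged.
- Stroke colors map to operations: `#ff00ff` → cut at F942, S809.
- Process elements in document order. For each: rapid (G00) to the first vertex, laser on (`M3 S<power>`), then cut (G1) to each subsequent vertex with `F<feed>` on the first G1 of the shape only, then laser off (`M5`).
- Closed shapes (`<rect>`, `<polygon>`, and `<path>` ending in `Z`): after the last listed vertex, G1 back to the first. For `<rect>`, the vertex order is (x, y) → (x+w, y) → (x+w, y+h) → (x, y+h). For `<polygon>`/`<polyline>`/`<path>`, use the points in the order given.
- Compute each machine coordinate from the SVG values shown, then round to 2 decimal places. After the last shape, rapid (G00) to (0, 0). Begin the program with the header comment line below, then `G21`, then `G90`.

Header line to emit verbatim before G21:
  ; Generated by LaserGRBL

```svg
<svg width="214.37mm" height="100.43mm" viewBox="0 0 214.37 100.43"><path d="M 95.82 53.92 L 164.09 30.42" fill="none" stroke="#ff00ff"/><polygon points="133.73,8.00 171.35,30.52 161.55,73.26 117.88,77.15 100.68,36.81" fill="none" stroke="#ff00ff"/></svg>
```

; Generated by LaserGRBL
G21
G90
G00 X95.82 Y46.51
M3 S809
G1 X164.09 Y70.01 F942
M5
G00 X133.73 Y92.43
M3 S809
G1 X171.35 Y69.91 F942
G1 X161.55 Y27.17
G1 X117.88 Y23.28
G1 X100.68 Y63.62
G1 X133.73 Y92.43
M5
G00 X0.00 Y0.00

1 u = 1 mm; y_m = 100.43 − y.

[1] `<path>` line segment, #ff00ff→cut S809 F942: (95.82,46.51) → (164.09,70.01)

[2] `<polygon>` regular polygon, #ff00ff→cut S809 F942: (133.73,92.43) → (171.35,69.91) → (161.55,27.17) → (117.88,23.28) → (100.68,63.62) → (133.73,92.43) (closed)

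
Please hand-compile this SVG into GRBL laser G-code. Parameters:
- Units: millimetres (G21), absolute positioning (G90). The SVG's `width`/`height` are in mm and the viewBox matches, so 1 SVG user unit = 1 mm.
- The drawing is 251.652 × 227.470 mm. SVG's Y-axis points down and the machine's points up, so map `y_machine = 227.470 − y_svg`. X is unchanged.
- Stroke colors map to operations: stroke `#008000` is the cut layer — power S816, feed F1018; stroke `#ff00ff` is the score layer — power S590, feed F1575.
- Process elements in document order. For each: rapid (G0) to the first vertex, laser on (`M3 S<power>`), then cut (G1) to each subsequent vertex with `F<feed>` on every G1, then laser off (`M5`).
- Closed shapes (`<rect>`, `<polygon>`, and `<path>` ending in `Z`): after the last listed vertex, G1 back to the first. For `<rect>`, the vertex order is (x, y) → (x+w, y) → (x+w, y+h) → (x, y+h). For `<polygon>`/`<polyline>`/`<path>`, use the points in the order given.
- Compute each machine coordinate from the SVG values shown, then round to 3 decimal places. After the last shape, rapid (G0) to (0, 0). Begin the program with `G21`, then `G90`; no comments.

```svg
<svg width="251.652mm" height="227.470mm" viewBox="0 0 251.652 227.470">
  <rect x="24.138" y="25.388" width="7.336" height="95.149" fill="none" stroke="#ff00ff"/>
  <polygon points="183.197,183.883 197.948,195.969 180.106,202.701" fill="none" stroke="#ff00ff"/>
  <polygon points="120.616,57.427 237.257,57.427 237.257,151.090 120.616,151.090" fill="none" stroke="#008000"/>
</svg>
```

G21
G90
G0 X24.138 Y202.082
M3 S590
G1 X31.474 Y202.082 F1575
G1 X31.474 Y106.933 F1575
G1 X24.138 Y106.933 F1575
G1 X24.138 Y202.082 F1575
M5
G0 X183.197 Y43.587
M3 S590
G1 X197.948 Y31.501 F1575
G1 X180.106 Y24.769 F1575
G1 X183.197 Y43.587 F1575
M5
G0 X120.616 Y170.043
M3 S816
G1 X237.257 Y170.043 F1018
G1 X237.257 Y76.380 F1018
G1 X120.616 Y76.380 F1018
G1 X120.616 Y170.043 F1018
M5
G0 X0.000 Y0.000

viewBox `0 0 251.652 227.470` with mm width/height → 1 unit = 1 mm. Flip: y_m = 227.470 − y_svg.

**Shape 1** — `<rect>` rectangle, stroke `#ff00ff` → score (S590, F1575). Machine vertices: (24.138,202.082) → (31.474,202.082) → (31.474,106.933) → (24.138,106.933) → (24.138,202.082). Closed: final G1 returns to the first vertex.

**Shape 2** — `<polygon>` regular polygon, stroke `#ff00ff` → score (S590, F1575). Machine vertices: (183.197,43.587) → (197.948,31.501) → (180.106,24.769) → (183.197,43.587). Closed: final G1 returns to the first vertex.

**Shape 3** — `<polygon>` rectangle, stroke `#008000` → cut (S816, F1018). Machine vertices: (120.616,170.043) → (237.257,170.043) → (237.257,76.380) → (120.616,76.380) → (120.616,170.043). Closed: final G1 returns to the first vertex.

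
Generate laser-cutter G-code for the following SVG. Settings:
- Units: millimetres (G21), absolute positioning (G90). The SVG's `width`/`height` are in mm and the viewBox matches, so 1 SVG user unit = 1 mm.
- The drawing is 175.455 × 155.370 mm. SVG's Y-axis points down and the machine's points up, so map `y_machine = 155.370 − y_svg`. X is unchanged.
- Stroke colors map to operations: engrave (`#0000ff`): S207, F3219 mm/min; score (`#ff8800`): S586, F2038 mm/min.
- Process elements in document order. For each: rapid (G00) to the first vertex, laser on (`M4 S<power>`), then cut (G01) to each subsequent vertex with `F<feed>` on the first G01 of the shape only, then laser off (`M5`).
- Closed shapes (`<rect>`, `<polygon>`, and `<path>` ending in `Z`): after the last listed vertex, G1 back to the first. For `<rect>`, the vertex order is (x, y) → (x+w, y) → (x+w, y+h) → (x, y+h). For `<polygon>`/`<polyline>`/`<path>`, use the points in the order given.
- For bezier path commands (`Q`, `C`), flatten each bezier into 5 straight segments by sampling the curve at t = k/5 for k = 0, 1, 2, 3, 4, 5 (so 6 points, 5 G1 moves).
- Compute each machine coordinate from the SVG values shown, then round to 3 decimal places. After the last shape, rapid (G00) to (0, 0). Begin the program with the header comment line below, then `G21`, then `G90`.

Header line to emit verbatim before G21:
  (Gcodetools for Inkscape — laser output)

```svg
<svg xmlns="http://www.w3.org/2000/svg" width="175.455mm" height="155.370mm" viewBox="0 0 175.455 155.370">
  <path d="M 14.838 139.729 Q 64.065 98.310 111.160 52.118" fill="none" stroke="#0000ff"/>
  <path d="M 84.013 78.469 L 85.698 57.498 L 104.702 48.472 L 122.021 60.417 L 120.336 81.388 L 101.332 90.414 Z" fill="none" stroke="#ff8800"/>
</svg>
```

1 u = 1 mm; y_m = 155.370 − y.

[1] `<path>` quadratic bezier, #0000ff→engrave S207 F3219: (14.838,15.641) → (34.444,32.400) → (53.878,49.540) → (73.143,67.062) → (92.237,84.966) → (111.160,103.252)

[2] `<path>` regular polygon, #ff8800→score S586 F2038: (84.013,76.901) → (85.698,97.872) → (104.702,106.898) → (122.021,94.953) → (120.336,73.982) → (101.332,64.956) → (84.013,76.901) (closed)

(Gcodetools for Inkscape — laser output)
G21
G90
G00 X14.838 Y15.641
M4 S207
G01 X34.444 Y32.400 F3219
G01 X53.878 Y49.540
G01 X73.143 Y67.062
G01 X92.237 Y84.966
G01 X111.160 Y103.252
M5
G00 X84.013 Y76.901
M4 S586
G01 X85.698 Y97.872 F2038
G01 X104.702 Y106.898
G01 X122.021 Y94.953
G01 X120.336 Y73.982
G01 X101.332 Y64.956
G01 X84.013 Y76.901
M5
G00 X0.000 Y0.000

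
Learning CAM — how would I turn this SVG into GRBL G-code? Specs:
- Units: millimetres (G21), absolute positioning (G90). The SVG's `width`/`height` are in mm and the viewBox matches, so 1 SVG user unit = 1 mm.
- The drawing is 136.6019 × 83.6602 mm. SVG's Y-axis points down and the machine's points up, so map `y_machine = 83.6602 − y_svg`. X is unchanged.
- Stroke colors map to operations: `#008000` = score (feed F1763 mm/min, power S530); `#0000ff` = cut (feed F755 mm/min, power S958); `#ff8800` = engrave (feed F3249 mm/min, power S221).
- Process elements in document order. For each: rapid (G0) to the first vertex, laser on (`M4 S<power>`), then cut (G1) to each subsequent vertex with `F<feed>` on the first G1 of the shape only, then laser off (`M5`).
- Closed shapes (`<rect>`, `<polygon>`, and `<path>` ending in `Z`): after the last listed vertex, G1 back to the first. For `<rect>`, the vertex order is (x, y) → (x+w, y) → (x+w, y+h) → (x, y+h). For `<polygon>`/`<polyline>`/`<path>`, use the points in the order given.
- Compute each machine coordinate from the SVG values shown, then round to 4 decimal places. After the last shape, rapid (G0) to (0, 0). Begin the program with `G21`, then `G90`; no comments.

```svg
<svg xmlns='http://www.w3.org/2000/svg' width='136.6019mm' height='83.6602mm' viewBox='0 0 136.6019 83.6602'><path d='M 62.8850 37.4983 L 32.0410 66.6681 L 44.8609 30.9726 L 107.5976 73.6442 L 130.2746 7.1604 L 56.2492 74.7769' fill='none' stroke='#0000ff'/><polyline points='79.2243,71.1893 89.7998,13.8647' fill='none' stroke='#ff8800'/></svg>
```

G21
G90
G0 X62.8850 Y46.1619
M4 S958
G1 X32.0410 Y16.9921 F755
G1 X44.8609 Y52.6876
G1 X107.5976 Y10.0160
G1 X130.2746 Y76.4998
G1 X56.2492 Y8.8833
M5
G0 X79.2243 Y12.4709
M4 S221
G1 X89.7998 Y69.7955 F3249
M5
G0 X0.0000 Y0.0000

1 u = 1 mm; y_m = 83.6602 − y.

[1] `<path>` open polyline, #0000ff→cut S958 F755: (62.8850,46.1619) → (32.0410,16.9921) → (44.8609,52.6876) → (107.5976,10.0160) → (130.2746,76.4998) → (56.2492,8.8833)

[2] `<polyline>` line segment, #ff8800→engrave S221 F3249: (79.2243,12.4709) → (89.7998,69.7955)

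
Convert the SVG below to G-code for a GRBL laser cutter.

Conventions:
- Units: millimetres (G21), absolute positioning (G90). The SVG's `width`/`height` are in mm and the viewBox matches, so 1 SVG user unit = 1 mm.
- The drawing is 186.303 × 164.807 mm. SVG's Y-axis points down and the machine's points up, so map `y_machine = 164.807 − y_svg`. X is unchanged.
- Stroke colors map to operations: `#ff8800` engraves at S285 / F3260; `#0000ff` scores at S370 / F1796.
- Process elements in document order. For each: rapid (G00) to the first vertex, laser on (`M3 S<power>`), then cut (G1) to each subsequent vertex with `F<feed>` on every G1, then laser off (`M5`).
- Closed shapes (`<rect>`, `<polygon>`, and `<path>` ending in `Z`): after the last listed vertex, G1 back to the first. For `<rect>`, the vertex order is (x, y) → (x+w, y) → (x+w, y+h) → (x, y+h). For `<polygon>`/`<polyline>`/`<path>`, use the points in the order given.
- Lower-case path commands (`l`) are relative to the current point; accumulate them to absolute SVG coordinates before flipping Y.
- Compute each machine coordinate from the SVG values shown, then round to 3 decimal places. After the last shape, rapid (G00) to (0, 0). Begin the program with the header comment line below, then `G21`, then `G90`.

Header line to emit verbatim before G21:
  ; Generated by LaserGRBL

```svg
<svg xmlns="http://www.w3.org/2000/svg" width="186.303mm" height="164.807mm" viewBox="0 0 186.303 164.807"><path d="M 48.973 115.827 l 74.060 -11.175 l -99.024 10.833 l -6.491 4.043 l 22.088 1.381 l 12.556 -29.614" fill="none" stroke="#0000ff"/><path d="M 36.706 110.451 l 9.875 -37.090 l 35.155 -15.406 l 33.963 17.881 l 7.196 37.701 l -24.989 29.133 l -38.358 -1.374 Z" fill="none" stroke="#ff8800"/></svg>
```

; Generated by LaserGRBL
G21
G90
G00 X48.973 Y48.980
M3 S370
G1 X123.033 Y60.155 F1796
G1 X24.009 Y49.322 F1796
G1 X17.518 Y45.279 F1796
G1 X39.606 Y43.898 F1796
G1 X52.162 Y73.512 F1796
M5
G00 X36.706 Y54.356
M3 S285
G1 X46.581 Y91.446 F3260
G1 X81.736 Y106.852 F3260
G1 X115.699 Y88.971 F3260
G1 X122.895 Y51.270 F3260
G1 X97.906 Y22.137 F3260
G1 X59.548 Y23.511 F3260
G1 X36.706 Y54.356 F3260
M5
G00 X0.000 Y0.000

1 u = 1 mm; y_m = 164.807 − y.

[1] `<path>` open polyline, #0000ff→score S370 F1796: (48.973,48.980) → (123.033,60.155) → (24.009,49.322) → (17.518,45.279) → (39.606,43.898) → (52.162,73.512)

[2] `<path>` regular polygon, #ff8800→engrave S285 F3260: (36.706,54.356) → (46.581,91.446) → (81.736,106.852) → (115.699,88.971) → (122.895,51.270) → (97.906,22.137) → (59.548,23.511) → (36.706,54.356) (closed)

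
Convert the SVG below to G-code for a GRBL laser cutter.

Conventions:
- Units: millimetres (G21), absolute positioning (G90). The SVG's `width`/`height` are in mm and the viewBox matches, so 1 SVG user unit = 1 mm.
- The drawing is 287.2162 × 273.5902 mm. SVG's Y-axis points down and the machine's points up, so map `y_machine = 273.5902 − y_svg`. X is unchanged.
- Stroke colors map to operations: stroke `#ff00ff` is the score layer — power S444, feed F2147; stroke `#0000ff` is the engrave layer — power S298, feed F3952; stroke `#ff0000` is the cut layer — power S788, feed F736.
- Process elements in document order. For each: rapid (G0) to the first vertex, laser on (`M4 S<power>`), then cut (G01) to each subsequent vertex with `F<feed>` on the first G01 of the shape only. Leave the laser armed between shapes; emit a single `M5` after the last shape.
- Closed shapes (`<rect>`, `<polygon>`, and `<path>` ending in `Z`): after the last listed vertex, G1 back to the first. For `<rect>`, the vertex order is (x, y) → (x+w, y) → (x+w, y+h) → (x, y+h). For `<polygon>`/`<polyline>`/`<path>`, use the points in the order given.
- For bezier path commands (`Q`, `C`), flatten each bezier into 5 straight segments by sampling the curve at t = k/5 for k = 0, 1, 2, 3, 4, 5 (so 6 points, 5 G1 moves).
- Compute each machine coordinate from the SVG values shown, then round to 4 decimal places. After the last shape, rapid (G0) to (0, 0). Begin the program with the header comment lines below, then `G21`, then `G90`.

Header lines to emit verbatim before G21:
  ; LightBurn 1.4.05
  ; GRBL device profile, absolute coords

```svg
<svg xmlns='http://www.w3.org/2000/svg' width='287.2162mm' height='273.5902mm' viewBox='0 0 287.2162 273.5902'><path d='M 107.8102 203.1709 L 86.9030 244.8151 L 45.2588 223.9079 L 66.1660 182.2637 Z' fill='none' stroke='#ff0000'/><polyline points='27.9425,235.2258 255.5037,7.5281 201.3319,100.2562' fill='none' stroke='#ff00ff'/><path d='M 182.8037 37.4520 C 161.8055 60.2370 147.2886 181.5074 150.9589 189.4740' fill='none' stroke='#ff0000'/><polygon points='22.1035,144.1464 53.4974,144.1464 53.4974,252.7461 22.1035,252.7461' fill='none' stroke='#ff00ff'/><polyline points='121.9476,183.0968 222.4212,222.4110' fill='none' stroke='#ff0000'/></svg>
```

Since the viewBox matches the mm dimensions, user units are millimetres directly. The only transform is the Y-flip y_m = 273.5902 − y_svg.

Shape 1 is a regular polygon drawn with `<path>`. Its stroke #ff0000 means cut at S788, F736. After flipping Y the toolpath is (107.8102,70.4193) → (86.9030,28.7751) → (45.2588,49.6823) → (66.1660,91.3265) → (107.8102,70.4193), returning to the start.

Shape 2 is a open polyline drawn with `<polyline>`. Its stroke #ff00ff means score at S444, F2147. After flipping Y the toolpath is (27.9425,38.3644) → (255.5037,266.0621) → (201.3319,173.3340).

Shape 3 is a cubic bezier drawn with `<path>`. Its stroke #ff0000 means cut at S788, F736. After flipping Y the toolpath is (182.8037,236.1382) → (171.0762,212.3433) → (161.4661,175.0777) → (154.5352,134.5074) → (150.8455,100.7983) → (150.9589,84.1162).

Shape 4 is a rectangle drawn with `<polygon>`. Its stroke #ff00ff means score at S444, F2147. After flipping Y the toolpath is (22.1035,129.4438) → (53.4974,129.4438) → (53.4974,20.8441) → (22.1035,20.8441) → (22.1035,129.4438), returning to the start.

Shape 5 is a line segment drawn with `<polyline>`. Its stroke #ff0000 means cut at S788, F736. After flipping Y the toolpath is (121.9476,90.4934) → (222.4212,51.1792).

; LightBurn 1.4.05
; GRBL device profile, absolute coords
G21
G90
G0 X107.8102 Y70.4193
M4 S788
G01 X86.9030 Y28.7751 F736
G01 X45.2588 Y49.6823
G01 X66.1660 Y91.3265
G01 X107.8102 Y70.4193
G0 X27.9425 Y38.3644
M4 S444
G01 X255.5037 Y266.0621 F2147
G01 X201.3319 Y173.3340
G0 X182.8037 Y236.1382
M4 S788
G01 X171.0762 Y212.3433 F736
G01 X161.4661 Y175.0777
G01 X154.5352 Y134.5074
G01 X150.8455 Y100.7983
G01 X150.9589 Y84.1162
G0 X22.1035 Y129.4438
M4 S444
G01 X53.4974 Y129.4438 F2147
G01 X53.4974 Y20.8441
G01 X22.1035 Y20.8441
G01 X22.1035 Y129.4438
G0 X121.9476 Y90.4934
M4 S788
G01 X222.4212 Y51.1792 F736
M5
G0 X0.0000 Y0.0000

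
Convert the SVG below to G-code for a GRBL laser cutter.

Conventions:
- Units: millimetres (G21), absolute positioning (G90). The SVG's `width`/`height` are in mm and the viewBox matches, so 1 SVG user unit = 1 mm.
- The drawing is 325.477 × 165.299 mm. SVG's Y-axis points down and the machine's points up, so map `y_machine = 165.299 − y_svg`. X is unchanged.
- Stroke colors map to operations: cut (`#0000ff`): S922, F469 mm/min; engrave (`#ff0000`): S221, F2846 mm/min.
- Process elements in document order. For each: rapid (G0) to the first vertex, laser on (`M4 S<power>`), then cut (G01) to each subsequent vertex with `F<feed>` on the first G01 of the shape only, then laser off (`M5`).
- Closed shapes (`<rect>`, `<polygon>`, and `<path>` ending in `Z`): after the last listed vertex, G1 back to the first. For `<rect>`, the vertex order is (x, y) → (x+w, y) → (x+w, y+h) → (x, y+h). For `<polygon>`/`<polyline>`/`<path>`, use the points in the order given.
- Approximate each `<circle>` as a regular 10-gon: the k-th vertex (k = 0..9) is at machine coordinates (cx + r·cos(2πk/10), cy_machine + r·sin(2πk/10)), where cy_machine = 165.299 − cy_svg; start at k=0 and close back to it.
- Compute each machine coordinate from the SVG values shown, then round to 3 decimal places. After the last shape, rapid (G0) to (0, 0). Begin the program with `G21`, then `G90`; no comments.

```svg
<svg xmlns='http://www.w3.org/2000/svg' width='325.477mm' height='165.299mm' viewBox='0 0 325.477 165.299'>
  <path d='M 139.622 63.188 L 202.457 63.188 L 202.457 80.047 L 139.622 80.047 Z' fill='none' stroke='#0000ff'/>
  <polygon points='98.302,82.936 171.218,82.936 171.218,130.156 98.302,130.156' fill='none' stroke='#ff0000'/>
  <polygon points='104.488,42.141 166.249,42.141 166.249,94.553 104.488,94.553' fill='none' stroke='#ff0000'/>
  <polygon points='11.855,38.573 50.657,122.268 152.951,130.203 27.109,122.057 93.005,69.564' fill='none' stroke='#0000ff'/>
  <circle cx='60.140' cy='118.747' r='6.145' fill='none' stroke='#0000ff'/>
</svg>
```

G21
G90
G0 X139.622 Y102.111
M4 S922
G01 X202.457 Y102.111 F469
G01 X202.457 Y85.252
G01 X139.622 Y85.252
G01 X139.622 Y102.111
M5
G0 X98.302 Y82.363
M4 S221
G01 X171.218 Y82.363 F2846
G01 X171.218 Y35.143
G01 X98.302 Y35.143
G01 X98.302 Y82.363
M5
G0 X104.488 Y123.158
M4 S221
G01 X166.249 Y123.158 F2846
G01 X166.249 Y70.746
G01 X104.488 Y70.746
G01 X104.488 Y123.158
M5
G0 X11.855 Y126.726
M4 S922
G01 X50.657 Y43.031 F469
G01 X152.951 Y35.096
G01 X27.109 Y43.242
G01 X93.005 Y95.735
G01 X11.855 Y126.726
M5
G0 X66.285 Y46.552
M4 S922
G01 X65.111 Y50.164 F469
G01 X62.039 Y52.396
G01 X58.241 Y52.396
G01 X55.169 Y50.164
G01 X53.995 Y46.552
G01 X55.169 Y42.940
G01 X58.241 Y40.708
G01 X62.039 Y40.708
G01 X65.111 Y42.940
G01 X66.285 Y46.552
M5
G0 X0.000 Y0.000

Since the viewBox matches the mm dimensions, user units are millimetres directly. The only transform is the Y-flip y_m = 165.299 − y_svg.

Shape 1 is a rectangle drawn with `<path>`. Its stroke #0000ff means cut at S922, F469. After flipping Y the toolpath is (139.622,102.111) → (202.457,102.111) → (202.457,85.252) → (139.622,85.252) → (139.622,102.111), returning to the start.

Shape 2 is a rectangle drawn with `<polygon>`. Its stroke #ff0000 means engrave at S221, F2846. After flipping Y the toolpath is (98.302,82.363) → (171.218,82.363) → (171.218,35.143) → (98.302,35.143) → (98.302,82.363), returning to the start.

Shape 3 is a rectangle drawn with `<polygon>`. Its stroke #ff0000 means engrave at S221, F2846. After flipping Y the toolpath is (104.488,123.158) → (166.249,123.158) → (166.249,70.746) → (104.488,70.746) → (104.488,123.158), returning to the start.

Shape 4 is a closed polygon drawn with `<polygon>`. Its stroke #0000ff means cut at S922, F469. After flipping Y the toolpath is (11.855,126.726) → (50.657,43.031) → (152.951,35.096) → (27.109,43.242) → (93.005,95.735) → (11.855,126.726), returning to the start.

Shape 5 is a circle drawn with `<circle>`. Its stroke #0000ff means cut at S922, F469. After flipping Y the toolpath is (66.285,46.552) → (65.111,50.164) → (62.039,52.396) → (58.241,52.396) → (55.169,50.164) → (53.995,46.552) → (55.169,42.940) → (58.241,40.708) → (62.039,40.708) → (65.111,42.940) → (66.285,46.552), returning to the start.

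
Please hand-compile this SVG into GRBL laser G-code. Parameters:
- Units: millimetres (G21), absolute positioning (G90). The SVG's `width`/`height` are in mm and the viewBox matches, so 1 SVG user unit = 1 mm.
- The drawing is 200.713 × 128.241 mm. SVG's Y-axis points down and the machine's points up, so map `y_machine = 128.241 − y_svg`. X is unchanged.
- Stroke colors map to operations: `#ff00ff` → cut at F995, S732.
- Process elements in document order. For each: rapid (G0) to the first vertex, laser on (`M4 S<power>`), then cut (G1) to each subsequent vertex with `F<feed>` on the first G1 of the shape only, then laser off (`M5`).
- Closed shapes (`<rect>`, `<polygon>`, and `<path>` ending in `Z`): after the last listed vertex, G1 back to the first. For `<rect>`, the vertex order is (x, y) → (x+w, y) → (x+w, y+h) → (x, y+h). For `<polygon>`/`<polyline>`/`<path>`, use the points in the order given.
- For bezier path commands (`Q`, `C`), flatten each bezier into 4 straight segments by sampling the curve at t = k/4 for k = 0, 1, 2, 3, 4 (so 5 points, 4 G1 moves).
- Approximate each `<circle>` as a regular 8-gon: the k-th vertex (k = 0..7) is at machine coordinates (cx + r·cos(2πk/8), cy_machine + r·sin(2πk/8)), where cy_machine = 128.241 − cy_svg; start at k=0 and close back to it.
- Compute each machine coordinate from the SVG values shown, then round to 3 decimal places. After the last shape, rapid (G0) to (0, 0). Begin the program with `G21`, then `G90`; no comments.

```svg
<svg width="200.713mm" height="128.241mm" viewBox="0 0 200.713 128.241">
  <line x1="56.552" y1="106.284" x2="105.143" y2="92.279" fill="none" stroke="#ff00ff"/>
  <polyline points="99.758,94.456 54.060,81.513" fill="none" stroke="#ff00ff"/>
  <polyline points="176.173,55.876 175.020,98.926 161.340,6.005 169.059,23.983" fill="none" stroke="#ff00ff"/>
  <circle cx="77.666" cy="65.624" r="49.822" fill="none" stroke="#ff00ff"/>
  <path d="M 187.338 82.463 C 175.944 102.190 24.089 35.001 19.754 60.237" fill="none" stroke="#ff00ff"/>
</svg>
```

G21
G90
G0 X56.552 Y21.957
M4 S732
G1 X105.143 Y35.962 F995
M5
G0 X99.758 Y33.785
M4 S732
G1 X54.060 Y46.728 F995
M5
G0 X176.173 Y72.365
M4 S732
G1 X175.020 Y29.315 F995
G1 X161.340 Y122.236
G1 X169.059 Y104.258
M5
G0 X127.488 Y62.617
M4 S732
G1 X112.895 Y97.846 F995
G1 X77.666 Y112.439
G1 X42.437 Y97.846
G1 X27.844 Y62.617
G1 X42.437 Y27.388
G1 X77.666 Y12.795
G1 X112.895 Y27.388
G1 X127.488 Y62.617
M5
G0 X187.338 Y45.778
M4 S732
G1 X156.956 Y44.477 F995
G1 X100.899 Y58.957
G1 X46.166 Y72.404
G1 X19.754 Y68.004
M5
G0 X0.000 Y0.000

viewBox `0 0 200.713 128.241` with mm width/height → 1 unit = 1 mm. Flip: y_m = 128.241 − y_svg.

**Shape 1** — `<line>` line segment, stroke `#ff00ff` → cut (S732, F995). Machine vertices: (56.552,21.957) → (105.143,35.962). Open path.

**Shape 2** — `<polyline>` line segment, stroke `#ff00ff` → cut (S732, F995). Machine vertices: (99.758,33.785) → (54.060,46.728). Open path.

**Shape 3** — `<polyline>` open polyline, stroke `#ff00ff` → cut (S732, F995). Machine vertices: (176.173,72.365) → (175.020,29.315) → (161.340,122.236) → (169.059,104.258). Open path.

**Shape 4** — `<circle>` circle, stroke `#ff00ff` → cut (S732, F995). Machine vertices: (127.488,62.617) → (112.895,97.846) → (77.666,112.439) → (42.437,97.846) → (27.844,62.617) → (42.437,27.388) → (77.666,12.795) → (112.895,27.388) → (127.488,62.617). Closed: final G1 returns to the first vertex.

**Shape 5** — `<path>` cubic bezier, stroke `#ff00ff` → cut (S732, F995). Control points (SVG): P0=(187.338,82.463), P1=(175.944,102.190), P2=(24.089,35.001), P3=(19.754,60.237); sampled at t=k/4. Machine vertices: (187.338,45.778) → (156.956,44.477) → (100.899,58.957) → (46.166,72.404) → (19.754,68.004). Open path.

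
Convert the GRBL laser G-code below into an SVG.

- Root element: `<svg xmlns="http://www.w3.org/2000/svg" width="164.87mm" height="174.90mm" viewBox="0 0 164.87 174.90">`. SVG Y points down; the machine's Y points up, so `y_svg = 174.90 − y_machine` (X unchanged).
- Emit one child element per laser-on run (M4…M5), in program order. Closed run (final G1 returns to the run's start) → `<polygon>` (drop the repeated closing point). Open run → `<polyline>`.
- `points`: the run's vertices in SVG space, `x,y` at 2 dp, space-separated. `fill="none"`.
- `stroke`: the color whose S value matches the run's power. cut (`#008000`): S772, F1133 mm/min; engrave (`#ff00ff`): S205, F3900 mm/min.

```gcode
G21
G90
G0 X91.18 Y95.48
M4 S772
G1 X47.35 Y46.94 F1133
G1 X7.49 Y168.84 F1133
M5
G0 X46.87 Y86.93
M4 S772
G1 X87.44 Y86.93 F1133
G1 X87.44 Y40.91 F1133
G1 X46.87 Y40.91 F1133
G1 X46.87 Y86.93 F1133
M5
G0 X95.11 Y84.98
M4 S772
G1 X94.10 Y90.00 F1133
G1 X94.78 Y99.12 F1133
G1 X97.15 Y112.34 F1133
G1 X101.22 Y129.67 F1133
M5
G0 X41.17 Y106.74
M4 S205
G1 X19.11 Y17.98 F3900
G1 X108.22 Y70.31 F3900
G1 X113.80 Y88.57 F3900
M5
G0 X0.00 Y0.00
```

<svg xmlns="http://www.w3.org/2000/svg" width="164.87mm" height="174.90mm" viewBox="0 0 164.87 174.90">
  <polyline points="91.18,79.42 47.35,127.96 7.49,6.06" fill="none" stroke="#008000"/>
  <polygon points="46.87,87.97 87.44,87.97 87.44,133.99 46.87,133.99" fill="none" stroke="#008000"/>
  <polyline points="95.11,89.92 94.10,84.90 94.78,75.78 97.15,62.56 101.22,45.23" fill="none" stroke="#008000"/>
  <polyline points="41.17,68.16 19.11,156.92 108.22,104.59 113.80,86.33" fill="none" stroke="#ff00ff"/>
</svg>

Machine Y-up, SVG Y-down with viewBox height 174.90, so y_svg = 174.90 − y_machine; X carries over.

Run 1: the run's S772 means `#008000` (cut). The run is open, so emit a `<polyline>` with points (Y-flipped): 91.18,79.42 47.35,127.96 7.49,6.06.

Run 2: S772 ⇒ cut layer `#008000`. The run returns to its start, so emit a `<polygon>` with points (Y-flipped): 46.87,87.97 87.44,87.97 87.44,133.99 46.87,133.99.

Run 3: S772 ⇒ cut layer `#008000`. The run is open, so emit a `<polyline>` with points (Y-flipped): 95.11,89.92 94.10,84.90 94.78,75.78 97.15,62.56 101.22,45.23.

Run 4: S205 ⇒ engrave layer `#ff00ff`. The run is open, so emit a `<polyline>` with points (Y-flipped): 41.17,68.16 19.11,156.92 108.22,104.59 113.80,86.33.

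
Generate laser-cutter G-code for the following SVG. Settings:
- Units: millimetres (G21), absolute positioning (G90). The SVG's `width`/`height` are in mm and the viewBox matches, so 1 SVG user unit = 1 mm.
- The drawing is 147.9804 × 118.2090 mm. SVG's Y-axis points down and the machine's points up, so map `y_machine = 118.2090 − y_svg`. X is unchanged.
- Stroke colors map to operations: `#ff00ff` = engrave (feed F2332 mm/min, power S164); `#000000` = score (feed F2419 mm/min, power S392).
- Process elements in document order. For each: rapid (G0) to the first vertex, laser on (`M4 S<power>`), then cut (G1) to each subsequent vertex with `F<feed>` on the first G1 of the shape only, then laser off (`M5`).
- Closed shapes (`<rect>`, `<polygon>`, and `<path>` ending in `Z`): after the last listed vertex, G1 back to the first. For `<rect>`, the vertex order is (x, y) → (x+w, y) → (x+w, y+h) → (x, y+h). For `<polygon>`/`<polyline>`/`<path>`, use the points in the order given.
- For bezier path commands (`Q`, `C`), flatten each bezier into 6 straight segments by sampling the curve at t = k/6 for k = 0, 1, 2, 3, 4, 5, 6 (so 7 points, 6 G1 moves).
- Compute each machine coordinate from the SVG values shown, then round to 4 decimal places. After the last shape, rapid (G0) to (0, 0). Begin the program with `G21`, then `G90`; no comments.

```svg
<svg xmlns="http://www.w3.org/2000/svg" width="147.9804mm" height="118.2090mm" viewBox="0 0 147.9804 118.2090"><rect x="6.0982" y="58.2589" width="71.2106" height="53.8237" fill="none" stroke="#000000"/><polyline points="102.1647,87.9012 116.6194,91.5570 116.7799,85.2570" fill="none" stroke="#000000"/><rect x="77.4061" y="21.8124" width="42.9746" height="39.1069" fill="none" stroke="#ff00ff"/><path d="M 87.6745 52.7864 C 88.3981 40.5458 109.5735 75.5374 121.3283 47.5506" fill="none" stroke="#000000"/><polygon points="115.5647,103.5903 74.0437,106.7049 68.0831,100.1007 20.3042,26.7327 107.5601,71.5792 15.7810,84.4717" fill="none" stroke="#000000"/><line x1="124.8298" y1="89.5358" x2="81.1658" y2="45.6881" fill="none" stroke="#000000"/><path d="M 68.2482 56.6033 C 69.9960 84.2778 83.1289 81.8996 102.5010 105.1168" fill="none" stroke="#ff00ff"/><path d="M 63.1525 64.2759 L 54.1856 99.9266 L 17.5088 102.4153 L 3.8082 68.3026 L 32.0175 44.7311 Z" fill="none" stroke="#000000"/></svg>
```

G21
G90
G0 X6.0982 Y59.9501
M4 S392
G1 X77.3088 Y59.9501 F2419
G1 X77.3088 Y6.1264
G1 X6.0982 Y6.1264
G1 X6.0982 Y59.9501
M5
G0 X102.1647 Y30.3078
M4 S392
G1 X116.6194 Y26.6520 F2419
G1 X116.7799 Y32.9520
M5
G0 X77.4061 Y96.3966
M4 S164
G1 X120.3807 Y96.3966 F2332
G1 X120.3807 Y57.2897
G1 X77.4061 Y57.2897
G1 X77.4061 Y96.3966
M5
G0 X87.6745 Y65.4226
M4 S392
G1 X89.6023 Y68.1171 F2419
G1 X94.1090 Y66.0010
G1 X100.3647 Y62.1357
G1 X107.5397 Y59.5825
G1 X114.8041 Y61.4030
G1 X121.3283 Y70.6584
M5
G0 X115.5647 Y14.6187
M4 S392
G1 X74.0437 Y11.5041 F2419
G1 X68.0831 Y18.1083
G1 X20.3042 Y91.4763
G1 X107.5601 Y46.6298
G1 X15.7810 Y33.7373
G1 X115.5647 Y14.6187
M5
G0 X124.8298 Y28.6732
M4 S392
G1 X81.1658 Y72.5209 F2419
M5
G0 X68.2482 Y61.6057
M4 S164
G1 X70.0470 Y50.0152 F2332
G1 X73.6004 Y41.8877
G1 X78.7655 Y35.6775
G1 X85.3992 Y29.8386
G1 X93.3587 Y22.8255
G1 X102.5010 Y13.0922
M5
G0 X63.1525 Y53.9331
M4 S392
G1 X54.1856 Y18.2824 F2419
G1 X17.5088 Y15.7937
G1 X3.8082 Y49.9064
G1 X32.0175 Y73.4779
G1 X63.1525 Y53.9331
M5
G0 X0.0000 Y0.0000

1 u = 1 mm; y_m = 118.2090 − y.

[1] `<rect>` rectangle, #000000→score S392 F2419: (6.0982,59.9501) → (77.3088,59.9501) → (77.3088,6.1264) → (6.0982,6.1264) → (6.0982,59.9501) (closed)

[2] `<polyline>` open polyline, #000000→score S392 F2419: (102.1647,30.3078) → (116.6194,26.6520) → (116.7799,32.9520)

[3] `<rect>` rectangle, #ff00ff→engrave S164 F2332: (77.4061,96.3966) → (120.3807,96.3966) → (120.3807,57.2897) → (77.4061,57.2897) → (77.4061,96.3966) (closed)

[4] `<path>` cubic bezier, #000000→score S392 F2419: (87.6745,65.4226) → (89.6023,68.1171) → (94.1090,66.0010) → (100.3647,62.1357) → (107.5397,59.5825) → (114.8041,61.4030) → (121.3283,70.6584)

[5] `<polygon>` closed polygon, #000000→score S392 F2419: (115.5647,14.6187) → (74.0437,11.5041) → (68.0831,18.1083) → (20.3042,91.4763) → (107.5601,46.6298) → (15.7810,33.7373) → (115.5647,14.6187) (closed)

[6] `<line>` line segment, #000000→score S392 F2419: (124.8298,28.6732) → (81.1658,72.5209)

[7] `<path>` cubic bezier, #ff00ff→engrave S164 F2332: (68.2482,61.6057) → (70.0470,50.0152) → (73.6004,41.8877) → (78.7655,35.6775) → (85.3992,29.8386) → (93.3587,22.8255) → (102.5010,13.0922)

[8] `<path>` regular polygon, #000000→score S392 F2419: (63.1525,53.9331) → (54.1856,18.2824) → (17.5088,15.7937) → (3.8082,49.9064) → (32.0175,73.4779) → (63.1525,53.9331) (closed)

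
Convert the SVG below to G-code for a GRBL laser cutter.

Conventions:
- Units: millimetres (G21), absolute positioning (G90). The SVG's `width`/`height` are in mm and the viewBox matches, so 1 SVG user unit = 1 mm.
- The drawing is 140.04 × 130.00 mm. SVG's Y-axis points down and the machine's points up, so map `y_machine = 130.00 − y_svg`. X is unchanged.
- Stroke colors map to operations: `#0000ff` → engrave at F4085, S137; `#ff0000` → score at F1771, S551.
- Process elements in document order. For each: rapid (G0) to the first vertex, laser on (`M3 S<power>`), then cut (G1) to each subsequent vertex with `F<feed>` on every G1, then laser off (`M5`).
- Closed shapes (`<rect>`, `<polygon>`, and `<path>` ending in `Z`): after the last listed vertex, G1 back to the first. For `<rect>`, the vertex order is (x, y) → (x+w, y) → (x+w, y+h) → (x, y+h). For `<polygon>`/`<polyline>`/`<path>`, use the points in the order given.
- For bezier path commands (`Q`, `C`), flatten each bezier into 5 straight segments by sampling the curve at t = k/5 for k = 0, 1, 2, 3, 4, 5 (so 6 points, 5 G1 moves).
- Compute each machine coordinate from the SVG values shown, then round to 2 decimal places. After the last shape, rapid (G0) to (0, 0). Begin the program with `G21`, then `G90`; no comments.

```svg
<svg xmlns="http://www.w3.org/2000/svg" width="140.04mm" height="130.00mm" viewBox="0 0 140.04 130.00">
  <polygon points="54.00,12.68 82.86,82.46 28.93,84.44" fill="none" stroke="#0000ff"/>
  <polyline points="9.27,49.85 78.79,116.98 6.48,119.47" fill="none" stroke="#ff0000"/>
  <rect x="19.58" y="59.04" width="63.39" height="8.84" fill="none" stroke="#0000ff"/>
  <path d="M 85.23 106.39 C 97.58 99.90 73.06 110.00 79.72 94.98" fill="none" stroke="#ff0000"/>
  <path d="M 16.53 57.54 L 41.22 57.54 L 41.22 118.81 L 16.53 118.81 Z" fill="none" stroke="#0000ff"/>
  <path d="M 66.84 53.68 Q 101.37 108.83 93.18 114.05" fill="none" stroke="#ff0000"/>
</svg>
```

Since the viewBox matches the mm dimensions, user units are millimetres directly. The only transform is the Y-flip y_m = 130.00 − y_svg.

Shape 1 is a closed polygon drawn with `<polygon>`. Its stroke #0000ff means engrave at S137, F4085. After flipping Y the toolpath is (54.00,117.32) → (82.86,47.54) → (28.93,45.56) → (54.00,117.32), returning to the start.

Shape 2 is a open polyline drawn with `<polyline>`. Its stroke #ff0000 means score at S551, F1771. After flipping Y the toolpath is (9.27,80.15) → (78.79,13.02) → (6.48,10.53).

Shape 3 is a rectangle drawn with `<rect>`. Its stroke #0000ff means engrave at S137, F4085. After flipping Y the toolpath is (19.58,70.96) → (82.97,70.96) → (82.97,62.12) → (19.58,62.12) → (19.58,70.96), returning to the start.

Shape 4 is a cubic bezier drawn with `<path>`. Its stroke #ff0000 means score at S551, F1771. After flipping Y the toolpath is (85.23,23.61) → (88.76,25.85) → (86.71,26.10) → (82.34,26.38) → (78.92,28.69) → (79.72,35.02).

Shape 5 is a rectangle drawn with `<path>`. Its stroke #0000ff means engrave at S137, F4085. After flipping Y the toolpath is (16.53,72.46) → (41.22,72.46) → (41.22,11.19) → (16.53,11.19) → (16.53,72.46), returning to the start.

Shape 6 is a quadratic bezier drawn with `<path>`. Its stroke #ff0000 means score at S551, F1771. After flipping Y the toolpath is (66.84,76.32) → (78.94,56.26) → (87.63,40.19) → (92.90,28.11) → (94.75,20.04) → (93.18,15.95).

G21
G90
G0 X54.00 Y117.32
M3 S137
G1 X82.86 Y47.54 F4085
G1 X28.93 Y45.56 F4085
G1 X54.00 Y117.32 F4085
M5
G0 X9.27 Y80.15
M3 S551
G1 X78.79 Y13.02 F1771
G1 X6.48 Y10.53 F1771
M5
G0 X19.58 Y70.96
M3 S137
G1 X82.97 Y70.96 F4085
G1 X82.97 Y62.12 F4085
G1 X19.58 Y62.12 F4085
G1 X19.58 Y70.96 F4085
M5
G0 X85.23 Y23.61
M3 S551
G1 X88.76 Y25.85 F1771
G1 X86.71 Y26.10 F1771
G1 X82.34 Y26.38 F1771
G1 X78.92 Y28.69 F1771
G1 X79.72 Y35.02 F1771
M5
G0 X16.53 Y72.46
M3 S137
G1 X41.22 Y72.46 F4085
G1 X41.22 Y11.19 F4085
G1 X16.53 Y11.19 F4085
G1 X16.53 Y72.46 F4085
M5
G0 X66.84 Y76.32
M3 S551
G1 X78.94 Y56.26 F1771
G1 X87.63 Y40.19 F1771
G1 X92.90 Y28.11 F1771
G1 X94.75 Y20.04 F1771
G1 X93.18 Y15.95 F1771
M5
G0 X0.00 Y0.00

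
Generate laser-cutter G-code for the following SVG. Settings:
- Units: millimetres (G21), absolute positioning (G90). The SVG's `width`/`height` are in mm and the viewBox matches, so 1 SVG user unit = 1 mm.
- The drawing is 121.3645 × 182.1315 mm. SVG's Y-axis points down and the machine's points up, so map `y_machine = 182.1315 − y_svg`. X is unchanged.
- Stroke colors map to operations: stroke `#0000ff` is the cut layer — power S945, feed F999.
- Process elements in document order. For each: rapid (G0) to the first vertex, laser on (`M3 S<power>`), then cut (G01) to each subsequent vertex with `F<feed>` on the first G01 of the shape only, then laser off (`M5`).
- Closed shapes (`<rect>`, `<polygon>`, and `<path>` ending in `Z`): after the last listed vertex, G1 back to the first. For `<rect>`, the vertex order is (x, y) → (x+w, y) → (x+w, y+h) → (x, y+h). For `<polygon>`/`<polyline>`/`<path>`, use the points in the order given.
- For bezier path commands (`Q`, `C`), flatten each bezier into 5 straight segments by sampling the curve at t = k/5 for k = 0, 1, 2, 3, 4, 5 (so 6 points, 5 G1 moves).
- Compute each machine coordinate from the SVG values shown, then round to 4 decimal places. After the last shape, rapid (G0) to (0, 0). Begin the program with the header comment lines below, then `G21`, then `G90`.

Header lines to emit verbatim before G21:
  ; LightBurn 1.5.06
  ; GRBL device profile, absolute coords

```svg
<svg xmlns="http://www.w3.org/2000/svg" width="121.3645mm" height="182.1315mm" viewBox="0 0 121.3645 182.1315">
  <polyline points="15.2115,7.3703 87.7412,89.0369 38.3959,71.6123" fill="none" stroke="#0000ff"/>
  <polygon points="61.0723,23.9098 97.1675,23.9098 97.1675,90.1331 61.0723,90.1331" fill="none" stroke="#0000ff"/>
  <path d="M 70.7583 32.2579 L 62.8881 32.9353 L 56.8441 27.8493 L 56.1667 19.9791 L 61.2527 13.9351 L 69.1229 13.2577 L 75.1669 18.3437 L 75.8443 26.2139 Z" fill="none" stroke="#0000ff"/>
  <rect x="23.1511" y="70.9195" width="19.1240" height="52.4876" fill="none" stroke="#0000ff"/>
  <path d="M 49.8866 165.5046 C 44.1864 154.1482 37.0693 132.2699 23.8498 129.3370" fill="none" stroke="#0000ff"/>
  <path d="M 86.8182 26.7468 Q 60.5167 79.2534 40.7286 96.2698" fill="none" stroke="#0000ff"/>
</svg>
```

; LightBurn 1.5.06
; GRBL device profile, absolute coords
G21
G90
G0 X15.2115 Y174.7612
M3 S945
G01 X87.7412 Y93.0946 F999
G01 X38.3959 Y110.5192
M5
G0 X61.0723 Y158.2217
M3 S945
G01 X97.1675 Y158.2217 F999
G01 X97.1675 Y91.9984
G01 X61.0723 Y91.9984
G01 X61.0723 Y158.2217
M5
G0 X70.7583 Y149.8736
M3 S945
G01 X62.8881 Y149.1962 F999
G01 X56.8441 Y154.2822
G01 X56.1667 Y162.1524
G01 X61.2527 Y168.1964
G01 X69.1229 Y168.8738
G01 X75.1669 Y163.7878
G01 X75.8443 Y155.9176
G01 X70.7583 Y149.8736
M5
G0 X23.1511 Y111.2120
M3 S945
G01 X42.2751 Y111.2120 F999
G01 X42.2751 Y58.7244
G01 X23.1511 Y58.7244
G01 X23.1511 Y111.2120
M5
G0 X49.8866 Y16.6269
M3 S945
G01 X46.2590 Y24.4676 F999
G01 X42.0664 Y33.4192
G01 X37.0839 Y42.0671
G01 X31.0867 Y48.9971
G01 X23.8498 Y52.7945
M5
G0 X86.8182 Y155.3847
M3 S945
G01 X76.5581 Y135.8017 F999
G01 X66.8191 Y119.0579
G01 X57.6012 Y105.1533
G01 X48.9044 Y94.0879
G01 X40.7286 Y85.8617
M5
G0 X0.0000 Y0.0000

1 u = 1 mm; y_m = 182.1315 − y.

[1] `<polyline>` open polyline, #0000ff→cut S945 F999: (15.2115,174.7612) → (87.7412,93.0946) → (38.3959,110.5192)

[2] `<polygon>` rectangle, #0000ff→cut S945 F999: (61.0723,158.2217) → (97.1675,158.2217) → (97.1675,91.9984) → (61.0723,91.9984) → (61.0723,158.2217) (closed)

[3] `<path>` regular polygon, #0000ff→cut S945 F999: (70.7583,149.8736) → (62.8881,149.1962) → (56.8441,154.2822) → (56.1667,162.1524) → (61.2527,168.1964) → (69.1229,168.8738) → (75.1669,163.7878) → (75.8443,155.9176) → (70.7583,149.8736) (closed)

[4] `<rect>` rectangle, #0000ff→cut S945 F999: (23.1511,111.2120) → (42.2751,111.2120) → (42.2751,58.7244) → (23.1511,58.7244) → (23.1511,111.2120) (closed)

[5] `<path>` cubic bezier, #0000ff→cut S945 F999: (49.8866,16.6269) → (46.2590,24.4676) → (42.0664,33.4192) → (37.0839,42.0671) → (31.0867,48.9971) → (23.8498,52.7945)

[6] `<path>` quadratic bezier, #0000ff→cut S945 F999: (86.8182,155.3847) → (76.5581,135.8017) → (66.8191,119.0579) → (57.6012,105.1533) → (48.9044,94.0879) → (40.7286,85.8617)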